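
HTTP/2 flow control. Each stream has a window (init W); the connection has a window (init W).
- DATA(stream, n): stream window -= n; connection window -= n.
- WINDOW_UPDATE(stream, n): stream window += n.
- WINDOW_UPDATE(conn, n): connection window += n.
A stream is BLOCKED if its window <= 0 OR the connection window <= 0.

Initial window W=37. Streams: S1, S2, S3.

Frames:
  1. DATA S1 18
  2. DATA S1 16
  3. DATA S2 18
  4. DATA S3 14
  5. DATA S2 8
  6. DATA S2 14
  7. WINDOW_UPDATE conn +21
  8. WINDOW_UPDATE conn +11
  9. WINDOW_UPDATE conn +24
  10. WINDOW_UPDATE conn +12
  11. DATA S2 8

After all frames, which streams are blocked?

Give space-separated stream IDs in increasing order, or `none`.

Answer: S2

Derivation:
Op 1: conn=19 S1=19 S2=37 S3=37 blocked=[]
Op 2: conn=3 S1=3 S2=37 S3=37 blocked=[]
Op 3: conn=-15 S1=3 S2=19 S3=37 blocked=[1, 2, 3]
Op 4: conn=-29 S1=3 S2=19 S3=23 blocked=[1, 2, 3]
Op 5: conn=-37 S1=3 S2=11 S3=23 blocked=[1, 2, 3]
Op 6: conn=-51 S1=3 S2=-3 S3=23 blocked=[1, 2, 3]
Op 7: conn=-30 S1=3 S2=-3 S3=23 blocked=[1, 2, 3]
Op 8: conn=-19 S1=3 S2=-3 S3=23 blocked=[1, 2, 3]
Op 9: conn=5 S1=3 S2=-3 S3=23 blocked=[2]
Op 10: conn=17 S1=3 S2=-3 S3=23 blocked=[2]
Op 11: conn=9 S1=3 S2=-11 S3=23 blocked=[2]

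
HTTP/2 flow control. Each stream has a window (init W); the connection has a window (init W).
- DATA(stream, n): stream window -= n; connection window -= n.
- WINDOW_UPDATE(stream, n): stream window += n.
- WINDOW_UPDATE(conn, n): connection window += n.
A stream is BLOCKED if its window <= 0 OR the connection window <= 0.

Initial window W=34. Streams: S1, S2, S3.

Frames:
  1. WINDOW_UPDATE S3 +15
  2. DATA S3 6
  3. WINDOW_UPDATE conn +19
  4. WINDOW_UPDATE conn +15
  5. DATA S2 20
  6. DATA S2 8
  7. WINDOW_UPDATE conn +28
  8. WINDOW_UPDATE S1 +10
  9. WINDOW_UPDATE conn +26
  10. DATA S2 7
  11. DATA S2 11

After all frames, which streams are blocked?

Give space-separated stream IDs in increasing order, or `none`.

Answer: S2

Derivation:
Op 1: conn=34 S1=34 S2=34 S3=49 blocked=[]
Op 2: conn=28 S1=34 S2=34 S3=43 blocked=[]
Op 3: conn=47 S1=34 S2=34 S3=43 blocked=[]
Op 4: conn=62 S1=34 S2=34 S3=43 blocked=[]
Op 5: conn=42 S1=34 S2=14 S3=43 blocked=[]
Op 6: conn=34 S1=34 S2=6 S3=43 blocked=[]
Op 7: conn=62 S1=34 S2=6 S3=43 blocked=[]
Op 8: conn=62 S1=44 S2=6 S3=43 blocked=[]
Op 9: conn=88 S1=44 S2=6 S3=43 blocked=[]
Op 10: conn=81 S1=44 S2=-1 S3=43 blocked=[2]
Op 11: conn=70 S1=44 S2=-12 S3=43 blocked=[2]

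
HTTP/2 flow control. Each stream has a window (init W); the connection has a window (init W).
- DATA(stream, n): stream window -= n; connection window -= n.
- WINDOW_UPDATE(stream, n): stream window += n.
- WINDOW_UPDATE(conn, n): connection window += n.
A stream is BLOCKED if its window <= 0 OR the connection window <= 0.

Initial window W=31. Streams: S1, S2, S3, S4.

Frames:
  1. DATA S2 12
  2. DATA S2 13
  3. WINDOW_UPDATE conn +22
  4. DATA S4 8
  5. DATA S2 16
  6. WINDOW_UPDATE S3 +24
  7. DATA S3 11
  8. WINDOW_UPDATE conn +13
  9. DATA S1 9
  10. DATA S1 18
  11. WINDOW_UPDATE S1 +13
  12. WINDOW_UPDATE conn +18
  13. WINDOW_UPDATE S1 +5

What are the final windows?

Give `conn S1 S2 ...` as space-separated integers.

Op 1: conn=19 S1=31 S2=19 S3=31 S4=31 blocked=[]
Op 2: conn=6 S1=31 S2=6 S3=31 S4=31 blocked=[]
Op 3: conn=28 S1=31 S2=6 S3=31 S4=31 blocked=[]
Op 4: conn=20 S1=31 S2=6 S3=31 S4=23 blocked=[]
Op 5: conn=4 S1=31 S2=-10 S3=31 S4=23 blocked=[2]
Op 6: conn=4 S1=31 S2=-10 S3=55 S4=23 blocked=[2]
Op 7: conn=-7 S1=31 S2=-10 S3=44 S4=23 blocked=[1, 2, 3, 4]
Op 8: conn=6 S1=31 S2=-10 S3=44 S4=23 blocked=[2]
Op 9: conn=-3 S1=22 S2=-10 S3=44 S4=23 blocked=[1, 2, 3, 4]
Op 10: conn=-21 S1=4 S2=-10 S3=44 S4=23 blocked=[1, 2, 3, 4]
Op 11: conn=-21 S1=17 S2=-10 S3=44 S4=23 blocked=[1, 2, 3, 4]
Op 12: conn=-3 S1=17 S2=-10 S3=44 S4=23 blocked=[1, 2, 3, 4]
Op 13: conn=-3 S1=22 S2=-10 S3=44 S4=23 blocked=[1, 2, 3, 4]

Answer: -3 22 -10 44 23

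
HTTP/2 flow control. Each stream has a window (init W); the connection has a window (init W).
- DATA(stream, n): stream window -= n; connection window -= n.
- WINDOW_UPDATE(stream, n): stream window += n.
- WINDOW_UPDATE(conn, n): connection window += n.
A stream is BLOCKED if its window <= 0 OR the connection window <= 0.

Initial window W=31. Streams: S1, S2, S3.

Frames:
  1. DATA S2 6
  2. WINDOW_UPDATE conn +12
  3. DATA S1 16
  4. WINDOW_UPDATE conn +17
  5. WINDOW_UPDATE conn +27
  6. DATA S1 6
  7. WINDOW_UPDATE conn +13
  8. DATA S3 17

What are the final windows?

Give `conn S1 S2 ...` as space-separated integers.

Op 1: conn=25 S1=31 S2=25 S3=31 blocked=[]
Op 2: conn=37 S1=31 S2=25 S3=31 blocked=[]
Op 3: conn=21 S1=15 S2=25 S3=31 blocked=[]
Op 4: conn=38 S1=15 S2=25 S3=31 blocked=[]
Op 5: conn=65 S1=15 S2=25 S3=31 blocked=[]
Op 6: conn=59 S1=9 S2=25 S3=31 blocked=[]
Op 7: conn=72 S1=9 S2=25 S3=31 blocked=[]
Op 8: conn=55 S1=9 S2=25 S3=14 blocked=[]

Answer: 55 9 25 14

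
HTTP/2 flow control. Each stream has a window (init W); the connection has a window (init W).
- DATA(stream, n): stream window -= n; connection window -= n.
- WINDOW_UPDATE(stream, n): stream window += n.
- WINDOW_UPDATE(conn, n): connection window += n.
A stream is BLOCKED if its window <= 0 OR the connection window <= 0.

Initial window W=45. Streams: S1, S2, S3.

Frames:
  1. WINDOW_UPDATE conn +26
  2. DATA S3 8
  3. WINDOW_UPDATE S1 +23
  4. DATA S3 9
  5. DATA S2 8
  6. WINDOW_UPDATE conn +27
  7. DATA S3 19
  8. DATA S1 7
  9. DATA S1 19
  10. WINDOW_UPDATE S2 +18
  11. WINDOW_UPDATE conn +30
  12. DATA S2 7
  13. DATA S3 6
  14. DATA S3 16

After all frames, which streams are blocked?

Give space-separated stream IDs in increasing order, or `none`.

Answer: S3

Derivation:
Op 1: conn=71 S1=45 S2=45 S3=45 blocked=[]
Op 2: conn=63 S1=45 S2=45 S3=37 blocked=[]
Op 3: conn=63 S1=68 S2=45 S3=37 blocked=[]
Op 4: conn=54 S1=68 S2=45 S3=28 blocked=[]
Op 5: conn=46 S1=68 S2=37 S3=28 blocked=[]
Op 6: conn=73 S1=68 S2=37 S3=28 blocked=[]
Op 7: conn=54 S1=68 S2=37 S3=9 blocked=[]
Op 8: conn=47 S1=61 S2=37 S3=9 blocked=[]
Op 9: conn=28 S1=42 S2=37 S3=9 blocked=[]
Op 10: conn=28 S1=42 S2=55 S3=9 blocked=[]
Op 11: conn=58 S1=42 S2=55 S3=9 blocked=[]
Op 12: conn=51 S1=42 S2=48 S3=9 blocked=[]
Op 13: conn=45 S1=42 S2=48 S3=3 blocked=[]
Op 14: conn=29 S1=42 S2=48 S3=-13 blocked=[3]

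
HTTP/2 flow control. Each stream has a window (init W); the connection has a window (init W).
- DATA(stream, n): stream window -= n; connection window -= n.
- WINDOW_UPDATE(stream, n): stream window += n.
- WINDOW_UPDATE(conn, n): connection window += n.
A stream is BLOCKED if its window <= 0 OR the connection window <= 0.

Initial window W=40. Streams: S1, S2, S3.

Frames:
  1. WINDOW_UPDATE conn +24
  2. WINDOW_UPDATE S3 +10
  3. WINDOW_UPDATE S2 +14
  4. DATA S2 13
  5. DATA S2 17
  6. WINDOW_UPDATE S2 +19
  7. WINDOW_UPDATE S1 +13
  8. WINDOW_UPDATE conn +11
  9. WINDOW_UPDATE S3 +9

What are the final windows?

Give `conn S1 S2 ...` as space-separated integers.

Answer: 45 53 43 59

Derivation:
Op 1: conn=64 S1=40 S2=40 S3=40 blocked=[]
Op 2: conn=64 S1=40 S2=40 S3=50 blocked=[]
Op 3: conn=64 S1=40 S2=54 S3=50 blocked=[]
Op 4: conn=51 S1=40 S2=41 S3=50 blocked=[]
Op 5: conn=34 S1=40 S2=24 S3=50 blocked=[]
Op 6: conn=34 S1=40 S2=43 S3=50 blocked=[]
Op 7: conn=34 S1=53 S2=43 S3=50 blocked=[]
Op 8: conn=45 S1=53 S2=43 S3=50 blocked=[]
Op 9: conn=45 S1=53 S2=43 S3=59 blocked=[]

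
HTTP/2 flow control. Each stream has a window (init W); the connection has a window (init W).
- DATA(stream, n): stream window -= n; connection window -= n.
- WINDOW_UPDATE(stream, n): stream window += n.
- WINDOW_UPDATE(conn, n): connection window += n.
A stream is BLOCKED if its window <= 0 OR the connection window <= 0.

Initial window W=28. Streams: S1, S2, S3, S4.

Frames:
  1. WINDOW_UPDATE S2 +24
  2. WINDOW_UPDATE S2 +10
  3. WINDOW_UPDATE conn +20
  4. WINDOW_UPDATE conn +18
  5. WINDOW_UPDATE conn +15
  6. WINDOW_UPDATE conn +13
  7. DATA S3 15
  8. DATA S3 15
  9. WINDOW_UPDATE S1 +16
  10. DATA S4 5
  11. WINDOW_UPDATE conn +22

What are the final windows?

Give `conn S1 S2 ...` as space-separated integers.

Op 1: conn=28 S1=28 S2=52 S3=28 S4=28 blocked=[]
Op 2: conn=28 S1=28 S2=62 S3=28 S4=28 blocked=[]
Op 3: conn=48 S1=28 S2=62 S3=28 S4=28 blocked=[]
Op 4: conn=66 S1=28 S2=62 S3=28 S4=28 blocked=[]
Op 5: conn=81 S1=28 S2=62 S3=28 S4=28 blocked=[]
Op 6: conn=94 S1=28 S2=62 S3=28 S4=28 blocked=[]
Op 7: conn=79 S1=28 S2=62 S3=13 S4=28 blocked=[]
Op 8: conn=64 S1=28 S2=62 S3=-2 S4=28 blocked=[3]
Op 9: conn=64 S1=44 S2=62 S3=-2 S4=28 blocked=[3]
Op 10: conn=59 S1=44 S2=62 S3=-2 S4=23 blocked=[3]
Op 11: conn=81 S1=44 S2=62 S3=-2 S4=23 blocked=[3]

Answer: 81 44 62 -2 23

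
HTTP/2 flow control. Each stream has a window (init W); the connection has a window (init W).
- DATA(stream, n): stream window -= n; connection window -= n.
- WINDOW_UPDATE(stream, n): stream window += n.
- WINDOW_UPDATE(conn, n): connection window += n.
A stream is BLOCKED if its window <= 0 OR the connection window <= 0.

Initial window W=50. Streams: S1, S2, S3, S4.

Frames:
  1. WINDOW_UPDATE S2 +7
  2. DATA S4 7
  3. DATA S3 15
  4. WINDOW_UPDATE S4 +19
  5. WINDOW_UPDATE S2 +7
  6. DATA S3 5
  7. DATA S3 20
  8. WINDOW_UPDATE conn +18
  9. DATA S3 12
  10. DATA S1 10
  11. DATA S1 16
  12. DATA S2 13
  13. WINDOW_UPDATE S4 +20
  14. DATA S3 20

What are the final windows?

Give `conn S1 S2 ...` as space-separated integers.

Answer: -50 24 51 -22 82

Derivation:
Op 1: conn=50 S1=50 S2=57 S3=50 S4=50 blocked=[]
Op 2: conn=43 S1=50 S2=57 S3=50 S4=43 blocked=[]
Op 3: conn=28 S1=50 S2=57 S3=35 S4=43 blocked=[]
Op 4: conn=28 S1=50 S2=57 S3=35 S4=62 blocked=[]
Op 5: conn=28 S1=50 S2=64 S3=35 S4=62 blocked=[]
Op 6: conn=23 S1=50 S2=64 S3=30 S4=62 blocked=[]
Op 7: conn=3 S1=50 S2=64 S3=10 S4=62 blocked=[]
Op 8: conn=21 S1=50 S2=64 S3=10 S4=62 blocked=[]
Op 9: conn=9 S1=50 S2=64 S3=-2 S4=62 blocked=[3]
Op 10: conn=-1 S1=40 S2=64 S3=-2 S4=62 blocked=[1, 2, 3, 4]
Op 11: conn=-17 S1=24 S2=64 S3=-2 S4=62 blocked=[1, 2, 3, 4]
Op 12: conn=-30 S1=24 S2=51 S3=-2 S4=62 blocked=[1, 2, 3, 4]
Op 13: conn=-30 S1=24 S2=51 S3=-2 S4=82 blocked=[1, 2, 3, 4]
Op 14: conn=-50 S1=24 S2=51 S3=-22 S4=82 blocked=[1, 2, 3, 4]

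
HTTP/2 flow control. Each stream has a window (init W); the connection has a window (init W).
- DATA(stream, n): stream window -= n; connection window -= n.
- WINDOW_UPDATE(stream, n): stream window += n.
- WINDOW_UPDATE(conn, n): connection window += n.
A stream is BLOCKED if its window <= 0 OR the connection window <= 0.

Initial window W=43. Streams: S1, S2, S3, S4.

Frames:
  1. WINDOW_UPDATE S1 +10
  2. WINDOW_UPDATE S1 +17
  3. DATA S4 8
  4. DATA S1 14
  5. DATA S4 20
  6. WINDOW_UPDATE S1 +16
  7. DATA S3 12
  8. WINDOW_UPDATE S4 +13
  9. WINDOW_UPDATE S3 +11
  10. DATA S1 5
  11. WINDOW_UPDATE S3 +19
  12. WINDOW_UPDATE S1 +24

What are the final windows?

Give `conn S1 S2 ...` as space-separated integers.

Op 1: conn=43 S1=53 S2=43 S3=43 S4=43 blocked=[]
Op 2: conn=43 S1=70 S2=43 S3=43 S4=43 blocked=[]
Op 3: conn=35 S1=70 S2=43 S3=43 S4=35 blocked=[]
Op 4: conn=21 S1=56 S2=43 S3=43 S4=35 blocked=[]
Op 5: conn=1 S1=56 S2=43 S3=43 S4=15 blocked=[]
Op 6: conn=1 S1=72 S2=43 S3=43 S4=15 blocked=[]
Op 7: conn=-11 S1=72 S2=43 S3=31 S4=15 blocked=[1, 2, 3, 4]
Op 8: conn=-11 S1=72 S2=43 S3=31 S4=28 blocked=[1, 2, 3, 4]
Op 9: conn=-11 S1=72 S2=43 S3=42 S4=28 blocked=[1, 2, 3, 4]
Op 10: conn=-16 S1=67 S2=43 S3=42 S4=28 blocked=[1, 2, 3, 4]
Op 11: conn=-16 S1=67 S2=43 S3=61 S4=28 blocked=[1, 2, 3, 4]
Op 12: conn=-16 S1=91 S2=43 S3=61 S4=28 blocked=[1, 2, 3, 4]

Answer: -16 91 43 61 28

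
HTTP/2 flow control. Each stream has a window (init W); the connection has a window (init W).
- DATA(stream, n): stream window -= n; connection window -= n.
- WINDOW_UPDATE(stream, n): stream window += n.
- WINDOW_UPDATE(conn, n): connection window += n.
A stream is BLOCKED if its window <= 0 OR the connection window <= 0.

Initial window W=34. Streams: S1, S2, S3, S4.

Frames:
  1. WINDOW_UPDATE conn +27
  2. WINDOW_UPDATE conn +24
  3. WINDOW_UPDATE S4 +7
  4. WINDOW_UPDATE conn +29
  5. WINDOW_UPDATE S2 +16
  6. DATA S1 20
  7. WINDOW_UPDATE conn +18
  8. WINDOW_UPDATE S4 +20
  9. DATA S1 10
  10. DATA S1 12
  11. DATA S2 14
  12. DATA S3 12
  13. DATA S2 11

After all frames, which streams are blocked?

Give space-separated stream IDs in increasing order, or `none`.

Op 1: conn=61 S1=34 S2=34 S3=34 S4=34 blocked=[]
Op 2: conn=85 S1=34 S2=34 S3=34 S4=34 blocked=[]
Op 3: conn=85 S1=34 S2=34 S3=34 S4=41 blocked=[]
Op 4: conn=114 S1=34 S2=34 S3=34 S4=41 blocked=[]
Op 5: conn=114 S1=34 S2=50 S3=34 S4=41 blocked=[]
Op 6: conn=94 S1=14 S2=50 S3=34 S4=41 blocked=[]
Op 7: conn=112 S1=14 S2=50 S3=34 S4=41 blocked=[]
Op 8: conn=112 S1=14 S2=50 S3=34 S4=61 blocked=[]
Op 9: conn=102 S1=4 S2=50 S3=34 S4=61 blocked=[]
Op 10: conn=90 S1=-8 S2=50 S3=34 S4=61 blocked=[1]
Op 11: conn=76 S1=-8 S2=36 S3=34 S4=61 blocked=[1]
Op 12: conn=64 S1=-8 S2=36 S3=22 S4=61 blocked=[1]
Op 13: conn=53 S1=-8 S2=25 S3=22 S4=61 blocked=[1]

Answer: S1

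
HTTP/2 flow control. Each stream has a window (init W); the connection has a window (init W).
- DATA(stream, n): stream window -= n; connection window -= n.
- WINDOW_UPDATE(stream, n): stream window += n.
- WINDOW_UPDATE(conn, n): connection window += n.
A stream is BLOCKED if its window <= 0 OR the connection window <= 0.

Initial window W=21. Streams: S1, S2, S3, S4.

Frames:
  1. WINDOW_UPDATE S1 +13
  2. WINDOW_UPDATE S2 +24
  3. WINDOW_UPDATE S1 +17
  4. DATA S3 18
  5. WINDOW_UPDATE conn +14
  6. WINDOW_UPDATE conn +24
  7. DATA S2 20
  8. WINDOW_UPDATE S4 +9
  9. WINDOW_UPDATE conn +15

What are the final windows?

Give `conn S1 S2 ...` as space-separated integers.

Answer: 36 51 25 3 30

Derivation:
Op 1: conn=21 S1=34 S2=21 S3=21 S4=21 blocked=[]
Op 2: conn=21 S1=34 S2=45 S3=21 S4=21 blocked=[]
Op 3: conn=21 S1=51 S2=45 S3=21 S4=21 blocked=[]
Op 4: conn=3 S1=51 S2=45 S3=3 S4=21 blocked=[]
Op 5: conn=17 S1=51 S2=45 S3=3 S4=21 blocked=[]
Op 6: conn=41 S1=51 S2=45 S3=3 S4=21 blocked=[]
Op 7: conn=21 S1=51 S2=25 S3=3 S4=21 blocked=[]
Op 8: conn=21 S1=51 S2=25 S3=3 S4=30 blocked=[]
Op 9: conn=36 S1=51 S2=25 S3=3 S4=30 blocked=[]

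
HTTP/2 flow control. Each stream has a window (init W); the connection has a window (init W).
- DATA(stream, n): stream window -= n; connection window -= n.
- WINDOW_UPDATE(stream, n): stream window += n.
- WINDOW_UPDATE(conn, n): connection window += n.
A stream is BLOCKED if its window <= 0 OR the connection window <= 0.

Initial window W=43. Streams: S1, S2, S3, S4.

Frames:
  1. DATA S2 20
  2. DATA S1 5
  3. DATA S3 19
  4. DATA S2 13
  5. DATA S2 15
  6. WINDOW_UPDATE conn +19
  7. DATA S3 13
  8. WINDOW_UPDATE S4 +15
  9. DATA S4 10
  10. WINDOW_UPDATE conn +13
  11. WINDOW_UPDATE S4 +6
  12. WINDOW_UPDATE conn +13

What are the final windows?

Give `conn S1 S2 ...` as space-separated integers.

Op 1: conn=23 S1=43 S2=23 S3=43 S4=43 blocked=[]
Op 2: conn=18 S1=38 S2=23 S3=43 S4=43 blocked=[]
Op 3: conn=-1 S1=38 S2=23 S3=24 S4=43 blocked=[1, 2, 3, 4]
Op 4: conn=-14 S1=38 S2=10 S3=24 S4=43 blocked=[1, 2, 3, 4]
Op 5: conn=-29 S1=38 S2=-5 S3=24 S4=43 blocked=[1, 2, 3, 4]
Op 6: conn=-10 S1=38 S2=-5 S3=24 S4=43 blocked=[1, 2, 3, 4]
Op 7: conn=-23 S1=38 S2=-5 S3=11 S4=43 blocked=[1, 2, 3, 4]
Op 8: conn=-23 S1=38 S2=-5 S3=11 S4=58 blocked=[1, 2, 3, 4]
Op 9: conn=-33 S1=38 S2=-5 S3=11 S4=48 blocked=[1, 2, 3, 4]
Op 10: conn=-20 S1=38 S2=-5 S3=11 S4=48 blocked=[1, 2, 3, 4]
Op 11: conn=-20 S1=38 S2=-5 S3=11 S4=54 blocked=[1, 2, 3, 4]
Op 12: conn=-7 S1=38 S2=-5 S3=11 S4=54 blocked=[1, 2, 3, 4]

Answer: -7 38 -5 11 54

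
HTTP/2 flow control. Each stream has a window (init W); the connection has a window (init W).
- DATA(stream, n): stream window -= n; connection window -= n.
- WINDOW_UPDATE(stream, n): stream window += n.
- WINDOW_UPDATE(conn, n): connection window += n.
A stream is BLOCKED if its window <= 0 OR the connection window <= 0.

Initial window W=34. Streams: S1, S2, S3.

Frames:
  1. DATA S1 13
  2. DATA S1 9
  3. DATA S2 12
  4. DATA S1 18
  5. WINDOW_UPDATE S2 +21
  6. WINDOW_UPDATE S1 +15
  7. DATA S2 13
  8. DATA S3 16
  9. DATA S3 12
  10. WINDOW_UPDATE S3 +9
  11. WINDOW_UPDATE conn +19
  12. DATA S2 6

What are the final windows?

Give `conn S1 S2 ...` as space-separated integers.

Answer: -46 9 24 15

Derivation:
Op 1: conn=21 S1=21 S2=34 S3=34 blocked=[]
Op 2: conn=12 S1=12 S2=34 S3=34 blocked=[]
Op 3: conn=0 S1=12 S2=22 S3=34 blocked=[1, 2, 3]
Op 4: conn=-18 S1=-6 S2=22 S3=34 blocked=[1, 2, 3]
Op 5: conn=-18 S1=-6 S2=43 S3=34 blocked=[1, 2, 3]
Op 6: conn=-18 S1=9 S2=43 S3=34 blocked=[1, 2, 3]
Op 7: conn=-31 S1=9 S2=30 S3=34 blocked=[1, 2, 3]
Op 8: conn=-47 S1=9 S2=30 S3=18 blocked=[1, 2, 3]
Op 9: conn=-59 S1=9 S2=30 S3=6 blocked=[1, 2, 3]
Op 10: conn=-59 S1=9 S2=30 S3=15 blocked=[1, 2, 3]
Op 11: conn=-40 S1=9 S2=30 S3=15 blocked=[1, 2, 3]
Op 12: conn=-46 S1=9 S2=24 S3=15 blocked=[1, 2, 3]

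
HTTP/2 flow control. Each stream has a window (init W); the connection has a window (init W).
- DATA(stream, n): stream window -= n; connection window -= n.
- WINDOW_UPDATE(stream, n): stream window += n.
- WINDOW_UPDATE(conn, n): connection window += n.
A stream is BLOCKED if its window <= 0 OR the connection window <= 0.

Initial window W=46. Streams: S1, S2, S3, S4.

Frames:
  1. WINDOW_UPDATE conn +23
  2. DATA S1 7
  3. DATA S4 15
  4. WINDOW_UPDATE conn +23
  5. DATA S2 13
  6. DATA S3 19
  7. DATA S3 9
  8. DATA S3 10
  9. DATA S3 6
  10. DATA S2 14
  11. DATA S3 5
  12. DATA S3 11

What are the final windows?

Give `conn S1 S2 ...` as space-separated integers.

Answer: -17 39 19 -14 31

Derivation:
Op 1: conn=69 S1=46 S2=46 S3=46 S4=46 blocked=[]
Op 2: conn=62 S1=39 S2=46 S3=46 S4=46 blocked=[]
Op 3: conn=47 S1=39 S2=46 S3=46 S4=31 blocked=[]
Op 4: conn=70 S1=39 S2=46 S3=46 S4=31 blocked=[]
Op 5: conn=57 S1=39 S2=33 S3=46 S4=31 blocked=[]
Op 6: conn=38 S1=39 S2=33 S3=27 S4=31 blocked=[]
Op 7: conn=29 S1=39 S2=33 S3=18 S4=31 blocked=[]
Op 8: conn=19 S1=39 S2=33 S3=8 S4=31 blocked=[]
Op 9: conn=13 S1=39 S2=33 S3=2 S4=31 blocked=[]
Op 10: conn=-1 S1=39 S2=19 S3=2 S4=31 blocked=[1, 2, 3, 4]
Op 11: conn=-6 S1=39 S2=19 S3=-3 S4=31 blocked=[1, 2, 3, 4]
Op 12: conn=-17 S1=39 S2=19 S3=-14 S4=31 blocked=[1, 2, 3, 4]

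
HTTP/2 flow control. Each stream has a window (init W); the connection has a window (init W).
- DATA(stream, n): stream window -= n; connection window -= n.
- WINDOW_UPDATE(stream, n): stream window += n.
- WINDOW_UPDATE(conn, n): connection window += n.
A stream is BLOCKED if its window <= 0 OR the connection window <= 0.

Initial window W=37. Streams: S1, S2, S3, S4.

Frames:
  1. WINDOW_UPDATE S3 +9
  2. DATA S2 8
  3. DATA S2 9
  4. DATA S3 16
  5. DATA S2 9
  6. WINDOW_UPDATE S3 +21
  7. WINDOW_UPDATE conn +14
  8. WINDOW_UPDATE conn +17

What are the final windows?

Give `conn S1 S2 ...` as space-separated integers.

Op 1: conn=37 S1=37 S2=37 S3=46 S4=37 blocked=[]
Op 2: conn=29 S1=37 S2=29 S3=46 S4=37 blocked=[]
Op 3: conn=20 S1=37 S2=20 S3=46 S4=37 blocked=[]
Op 4: conn=4 S1=37 S2=20 S3=30 S4=37 blocked=[]
Op 5: conn=-5 S1=37 S2=11 S3=30 S4=37 blocked=[1, 2, 3, 4]
Op 6: conn=-5 S1=37 S2=11 S3=51 S4=37 blocked=[1, 2, 3, 4]
Op 7: conn=9 S1=37 S2=11 S3=51 S4=37 blocked=[]
Op 8: conn=26 S1=37 S2=11 S3=51 S4=37 blocked=[]

Answer: 26 37 11 51 37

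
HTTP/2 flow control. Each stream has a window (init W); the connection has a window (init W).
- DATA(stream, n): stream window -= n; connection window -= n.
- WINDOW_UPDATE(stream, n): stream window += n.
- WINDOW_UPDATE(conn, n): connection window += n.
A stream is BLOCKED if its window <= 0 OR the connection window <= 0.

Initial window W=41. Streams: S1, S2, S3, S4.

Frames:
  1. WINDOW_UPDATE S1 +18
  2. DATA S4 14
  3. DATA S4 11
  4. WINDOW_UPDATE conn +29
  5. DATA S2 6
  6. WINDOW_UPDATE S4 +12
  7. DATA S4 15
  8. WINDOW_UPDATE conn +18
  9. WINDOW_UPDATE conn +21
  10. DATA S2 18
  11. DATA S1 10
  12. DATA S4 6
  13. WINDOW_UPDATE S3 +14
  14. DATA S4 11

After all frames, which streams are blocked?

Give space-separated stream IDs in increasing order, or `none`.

Answer: S4

Derivation:
Op 1: conn=41 S1=59 S2=41 S3=41 S4=41 blocked=[]
Op 2: conn=27 S1=59 S2=41 S3=41 S4=27 blocked=[]
Op 3: conn=16 S1=59 S2=41 S3=41 S4=16 blocked=[]
Op 4: conn=45 S1=59 S2=41 S3=41 S4=16 blocked=[]
Op 5: conn=39 S1=59 S2=35 S3=41 S4=16 blocked=[]
Op 6: conn=39 S1=59 S2=35 S3=41 S4=28 blocked=[]
Op 7: conn=24 S1=59 S2=35 S3=41 S4=13 blocked=[]
Op 8: conn=42 S1=59 S2=35 S3=41 S4=13 blocked=[]
Op 9: conn=63 S1=59 S2=35 S3=41 S4=13 blocked=[]
Op 10: conn=45 S1=59 S2=17 S3=41 S4=13 blocked=[]
Op 11: conn=35 S1=49 S2=17 S3=41 S4=13 blocked=[]
Op 12: conn=29 S1=49 S2=17 S3=41 S4=7 blocked=[]
Op 13: conn=29 S1=49 S2=17 S3=55 S4=7 blocked=[]
Op 14: conn=18 S1=49 S2=17 S3=55 S4=-4 blocked=[4]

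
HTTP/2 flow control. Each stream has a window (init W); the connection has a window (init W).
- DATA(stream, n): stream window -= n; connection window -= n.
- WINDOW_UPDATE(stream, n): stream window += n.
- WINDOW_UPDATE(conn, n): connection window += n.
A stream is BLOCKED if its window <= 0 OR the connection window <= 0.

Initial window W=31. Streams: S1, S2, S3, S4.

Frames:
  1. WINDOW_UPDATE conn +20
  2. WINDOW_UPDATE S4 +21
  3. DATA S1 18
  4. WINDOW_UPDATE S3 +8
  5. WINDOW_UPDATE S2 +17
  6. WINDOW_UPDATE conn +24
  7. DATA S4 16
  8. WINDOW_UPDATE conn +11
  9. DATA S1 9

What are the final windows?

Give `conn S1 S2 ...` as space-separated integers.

Answer: 43 4 48 39 36

Derivation:
Op 1: conn=51 S1=31 S2=31 S3=31 S4=31 blocked=[]
Op 2: conn=51 S1=31 S2=31 S3=31 S4=52 blocked=[]
Op 3: conn=33 S1=13 S2=31 S3=31 S4=52 blocked=[]
Op 4: conn=33 S1=13 S2=31 S3=39 S4=52 blocked=[]
Op 5: conn=33 S1=13 S2=48 S3=39 S4=52 blocked=[]
Op 6: conn=57 S1=13 S2=48 S3=39 S4=52 blocked=[]
Op 7: conn=41 S1=13 S2=48 S3=39 S4=36 blocked=[]
Op 8: conn=52 S1=13 S2=48 S3=39 S4=36 blocked=[]
Op 9: conn=43 S1=4 S2=48 S3=39 S4=36 blocked=[]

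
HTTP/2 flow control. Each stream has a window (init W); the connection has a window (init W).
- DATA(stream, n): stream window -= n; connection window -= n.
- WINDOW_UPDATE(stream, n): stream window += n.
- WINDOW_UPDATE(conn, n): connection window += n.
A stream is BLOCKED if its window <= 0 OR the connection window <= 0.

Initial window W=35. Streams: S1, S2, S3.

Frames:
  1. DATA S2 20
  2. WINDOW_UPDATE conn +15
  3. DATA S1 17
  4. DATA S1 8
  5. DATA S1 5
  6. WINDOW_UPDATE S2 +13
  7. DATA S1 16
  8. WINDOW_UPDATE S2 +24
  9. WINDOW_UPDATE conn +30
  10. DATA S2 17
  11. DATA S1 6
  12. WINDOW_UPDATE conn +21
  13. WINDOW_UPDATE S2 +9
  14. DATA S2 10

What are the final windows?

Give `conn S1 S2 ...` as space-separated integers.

Op 1: conn=15 S1=35 S2=15 S3=35 blocked=[]
Op 2: conn=30 S1=35 S2=15 S3=35 blocked=[]
Op 3: conn=13 S1=18 S2=15 S3=35 blocked=[]
Op 4: conn=5 S1=10 S2=15 S3=35 blocked=[]
Op 5: conn=0 S1=5 S2=15 S3=35 blocked=[1, 2, 3]
Op 6: conn=0 S1=5 S2=28 S3=35 blocked=[1, 2, 3]
Op 7: conn=-16 S1=-11 S2=28 S3=35 blocked=[1, 2, 3]
Op 8: conn=-16 S1=-11 S2=52 S3=35 blocked=[1, 2, 3]
Op 9: conn=14 S1=-11 S2=52 S3=35 blocked=[1]
Op 10: conn=-3 S1=-11 S2=35 S3=35 blocked=[1, 2, 3]
Op 11: conn=-9 S1=-17 S2=35 S3=35 blocked=[1, 2, 3]
Op 12: conn=12 S1=-17 S2=35 S3=35 blocked=[1]
Op 13: conn=12 S1=-17 S2=44 S3=35 blocked=[1]
Op 14: conn=2 S1=-17 S2=34 S3=35 blocked=[1]

Answer: 2 -17 34 35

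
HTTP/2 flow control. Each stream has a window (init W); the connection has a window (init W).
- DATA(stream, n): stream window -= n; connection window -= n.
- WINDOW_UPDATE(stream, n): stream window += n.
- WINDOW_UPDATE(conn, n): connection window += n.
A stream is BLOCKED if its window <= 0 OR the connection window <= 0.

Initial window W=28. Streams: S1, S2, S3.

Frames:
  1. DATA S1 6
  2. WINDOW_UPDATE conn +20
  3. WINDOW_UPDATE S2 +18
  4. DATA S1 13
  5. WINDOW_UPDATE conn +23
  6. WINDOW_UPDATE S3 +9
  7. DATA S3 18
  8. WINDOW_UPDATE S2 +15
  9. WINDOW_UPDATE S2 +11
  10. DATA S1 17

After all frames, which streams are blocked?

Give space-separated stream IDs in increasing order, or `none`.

Op 1: conn=22 S1=22 S2=28 S3=28 blocked=[]
Op 2: conn=42 S1=22 S2=28 S3=28 blocked=[]
Op 3: conn=42 S1=22 S2=46 S3=28 blocked=[]
Op 4: conn=29 S1=9 S2=46 S3=28 blocked=[]
Op 5: conn=52 S1=9 S2=46 S3=28 blocked=[]
Op 6: conn=52 S1=9 S2=46 S3=37 blocked=[]
Op 7: conn=34 S1=9 S2=46 S3=19 blocked=[]
Op 8: conn=34 S1=9 S2=61 S3=19 blocked=[]
Op 9: conn=34 S1=9 S2=72 S3=19 blocked=[]
Op 10: conn=17 S1=-8 S2=72 S3=19 blocked=[1]

Answer: S1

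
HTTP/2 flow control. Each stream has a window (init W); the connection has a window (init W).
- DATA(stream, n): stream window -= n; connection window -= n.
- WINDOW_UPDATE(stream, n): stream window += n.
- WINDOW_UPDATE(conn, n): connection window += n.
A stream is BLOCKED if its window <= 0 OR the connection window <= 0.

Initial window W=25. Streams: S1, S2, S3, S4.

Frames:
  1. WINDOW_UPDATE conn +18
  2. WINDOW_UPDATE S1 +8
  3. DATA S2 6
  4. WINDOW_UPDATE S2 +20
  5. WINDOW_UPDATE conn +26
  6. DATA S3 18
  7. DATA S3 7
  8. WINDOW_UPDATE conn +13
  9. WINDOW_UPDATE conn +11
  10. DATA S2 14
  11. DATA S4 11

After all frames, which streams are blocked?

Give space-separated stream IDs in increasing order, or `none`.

Op 1: conn=43 S1=25 S2=25 S3=25 S4=25 blocked=[]
Op 2: conn=43 S1=33 S2=25 S3=25 S4=25 blocked=[]
Op 3: conn=37 S1=33 S2=19 S3=25 S4=25 blocked=[]
Op 4: conn=37 S1=33 S2=39 S3=25 S4=25 blocked=[]
Op 5: conn=63 S1=33 S2=39 S3=25 S4=25 blocked=[]
Op 6: conn=45 S1=33 S2=39 S3=7 S4=25 blocked=[]
Op 7: conn=38 S1=33 S2=39 S3=0 S4=25 blocked=[3]
Op 8: conn=51 S1=33 S2=39 S3=0 S4=25 blocked=[3]
Op 9: conn=62 S1=33 S2=39 S3=0 S4=25 blocked=[3]
Op 10: conn=48 S1=33 S2=25 S3=0 S4=25 blocked=[3]
Op 11: conn=37 S1=33 S2=25 S3=0 S4=14 blocked=[3]

Answer: S3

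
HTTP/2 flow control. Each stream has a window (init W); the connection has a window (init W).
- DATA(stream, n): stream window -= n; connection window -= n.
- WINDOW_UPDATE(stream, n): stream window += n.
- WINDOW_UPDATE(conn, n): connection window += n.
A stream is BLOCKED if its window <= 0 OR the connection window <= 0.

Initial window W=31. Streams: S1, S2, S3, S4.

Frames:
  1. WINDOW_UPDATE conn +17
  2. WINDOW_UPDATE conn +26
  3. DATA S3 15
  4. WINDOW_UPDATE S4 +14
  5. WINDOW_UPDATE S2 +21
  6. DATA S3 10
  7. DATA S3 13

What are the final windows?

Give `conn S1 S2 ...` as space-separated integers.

Answer: 36 31 52 -7 45

Derivation:
Op 1: conn=48 S1=31 S2=31 S3=31 S4=31 blocked=[]
Op 2: conn=74 S1=31 S2=31 S3=31 S4=31 blocked=[]
Op 3: conn=59 S1=31 S2=31 S3=16 S4=31 blocked=[]
Op 4: conn=59 S1=31 S2=31 S3=16 S4=45 blocked=[]
Op 5: conn=59 S1=31 S2=52 S3=16 S4=45 blocked=[]
Op 6: conn=49 S1=31 S2=52 S3=6 S4=45 blocked=[]
Op 7: conn=36 S1=31 S2=52 S3=-7 S4=45 blocked=[3]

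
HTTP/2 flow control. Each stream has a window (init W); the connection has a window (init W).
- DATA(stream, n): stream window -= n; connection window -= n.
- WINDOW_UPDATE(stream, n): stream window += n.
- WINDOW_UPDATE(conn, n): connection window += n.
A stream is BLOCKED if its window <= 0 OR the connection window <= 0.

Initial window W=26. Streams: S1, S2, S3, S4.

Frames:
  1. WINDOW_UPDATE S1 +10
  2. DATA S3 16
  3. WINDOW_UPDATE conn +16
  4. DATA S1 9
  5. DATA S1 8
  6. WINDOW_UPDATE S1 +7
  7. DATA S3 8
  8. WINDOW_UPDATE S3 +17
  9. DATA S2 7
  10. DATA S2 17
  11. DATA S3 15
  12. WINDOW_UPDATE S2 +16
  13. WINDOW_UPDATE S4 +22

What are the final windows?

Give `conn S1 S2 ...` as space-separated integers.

Op 1: conn=26 S1=36 S2=26 S3=26 S4=26 blocked=[]
Op 2: conn=10 S1=36 S2=26 S3=10 S4=26 blocked=[]
Op 3: conn=26 S1=36 S2=26 S3=10 S4=26 blocked=[]
Op 4: conn=17 S1=27 S2=26 S3=10 S4=26 blocked=[]
Op 5: conn=9 S1=19 S2=26 S3=10 S4=26 blocked=[]
Op 6: conn=9 S1=26 S2=26 S3=10 S4=26 blocked=[]
Op 7: conn=1 S1=26 S2=26 S3=2 S4=26 blocked=[]
Op 8: conn=1 S1=26 S2=26 S3=19 S4=26 blocked=[]
Op 9: conn=-6 S1=26 S2=19 S3=19 S4=26 blocked=[1, 2, 3, 4]
Op 10: conn=-23 S1=26 S2=2 S3=19 S4=26 blocked=[1, 2, 3, 4]
Op 11: conn=-38 S1=26 S2=2 S3=4 S4=26 blocked=[1, 2, 3, 4]
Op 12: conn=-38 S1=26 S2=18 S3=4 S4=26 blocked=[1, 2, 3, 4]
Op 13: conn=-38 S1=26 S2=18 S3=4 S4=48 blocked=[1, 2, 3, 4]

Answer: -38 26 18 4 48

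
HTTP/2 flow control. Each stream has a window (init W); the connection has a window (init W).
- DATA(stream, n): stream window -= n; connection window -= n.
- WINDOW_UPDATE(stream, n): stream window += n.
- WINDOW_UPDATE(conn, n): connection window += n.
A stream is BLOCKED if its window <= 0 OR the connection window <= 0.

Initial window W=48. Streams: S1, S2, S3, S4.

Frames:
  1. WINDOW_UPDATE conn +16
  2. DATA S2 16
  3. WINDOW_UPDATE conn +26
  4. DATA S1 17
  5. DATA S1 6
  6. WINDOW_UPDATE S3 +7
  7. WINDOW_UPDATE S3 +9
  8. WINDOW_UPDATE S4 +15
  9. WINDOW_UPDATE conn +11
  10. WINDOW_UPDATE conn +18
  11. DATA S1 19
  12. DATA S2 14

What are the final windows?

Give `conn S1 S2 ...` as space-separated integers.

Op 1: conn=64 S1=48 S2=48 S3=48 S4=48 blocked=[]
Op 2: conn=48 S1=48 S2=32 S3=48 S4=48 blocked=[]
Op 3: conn=74 S1=48 S2=32 S3=48 S4=48 blocked=[]
Op 4: conn=57 S1=31 S2=32 S3=48 S4=48 blocked=[]
Op 5: conn=51 S1=25 S2=32 S3=48 S4=48 blocked=[]
Op 6: conn=51 S1=25 S2=32 S3=55 S4=48 blocked=[]
Op 7: conn=51 S1=25 S2=32 S3=64 S4=48 blocked=[]
Op 8: conn=51 S1=25 S2=32 S3=64 S4=63 blocked=[]
Op 9: conn=62 S1=25 S2=32 S3=64 S4=63 blocked=[]
Op 10: conn=80 S1=25 S2=32 S3=64 S4=63 blocked=[]
Op 11: conn=61 S1=6 S2=32 S3=64 S4=63 blocked=[]
Op 12: conn=47 S1=6 S2=18 S3=64 S4=63 blocked=[]

Answer: 47 6 18 64 63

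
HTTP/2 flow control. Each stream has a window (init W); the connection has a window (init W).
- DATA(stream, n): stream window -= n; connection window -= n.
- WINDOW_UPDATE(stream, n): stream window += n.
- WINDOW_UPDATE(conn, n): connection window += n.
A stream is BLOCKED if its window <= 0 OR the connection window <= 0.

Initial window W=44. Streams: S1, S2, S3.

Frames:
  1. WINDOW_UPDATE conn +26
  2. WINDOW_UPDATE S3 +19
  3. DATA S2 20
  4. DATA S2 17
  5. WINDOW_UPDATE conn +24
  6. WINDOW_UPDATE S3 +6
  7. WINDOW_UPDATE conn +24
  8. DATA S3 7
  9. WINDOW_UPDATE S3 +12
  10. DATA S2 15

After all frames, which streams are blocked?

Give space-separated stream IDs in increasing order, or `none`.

Op 1: conn=70 S1=44 S2=44 S3=44 blocked=[]
Op 2: conn=70 S1=44 S2=44 S3=63 blocked=[]
Op 3: conn=50 S1=44 S2=24 S3=63 blocked=[]
Op 4: conn=33 S1=44 S2=7 S3=63 blocked=[]
Op 5: conn=57 S1=44 S2=7 S3=63 blocked=[]
Op 6: conn=57 S1=44 S2=7 S3=69 blocked=[]
Op 7: conn=81 S1=44 S2=7 S3=69 blocked=[]
Op 8: conn=74 S1=44 S2=7 S3=62 blocked=[]
Op 9: conn=74 S1=44 S2=7 S3=74 blocked=[]
Op 10: conn=59 S1=44 S2=-8 S3=74 blocked=[2]

Answer: S2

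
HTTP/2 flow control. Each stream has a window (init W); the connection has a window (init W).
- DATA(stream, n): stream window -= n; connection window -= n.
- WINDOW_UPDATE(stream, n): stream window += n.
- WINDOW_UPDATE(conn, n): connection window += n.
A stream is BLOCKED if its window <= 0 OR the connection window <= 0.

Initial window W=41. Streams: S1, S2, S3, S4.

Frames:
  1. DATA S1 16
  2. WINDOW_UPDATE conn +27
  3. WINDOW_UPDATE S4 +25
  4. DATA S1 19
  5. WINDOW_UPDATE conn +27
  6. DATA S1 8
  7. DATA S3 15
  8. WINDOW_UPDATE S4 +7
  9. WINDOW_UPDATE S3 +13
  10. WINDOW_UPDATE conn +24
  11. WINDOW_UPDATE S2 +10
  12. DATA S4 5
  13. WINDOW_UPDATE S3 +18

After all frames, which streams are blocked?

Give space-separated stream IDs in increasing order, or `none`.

Answer: S1

Derivation:
Op 1: conn=25 S1=25 S2=41 S3=41 S4=41 blocked=[]
Op 2: conn=52 S1=25 S2=41 S3=41 S4=41 blocked=[]
Op 3: conn=52 S1=25 S2=41 S3=41 S4=66 blocked=[]
Op 4: conn=33 S1=6 S2=41 S3=41 S4=66 blocked=[]
Op 5: conn=60 S1=6 S2=41 S3=41 S4=66 blocked=[]
Op 6: conn=52 S1=-2 S2=41 S3=41 S4=66 blocked=[1]
Op 7: conn=37 S1=-2 S2=41 S3=26 S4=66 blocked=[1]
Op 8: conn=37 S1=-2 S2=41 S3=26 S4=73 blocked=[1]
Op 9: conn=37 S1=-2 S2=41 S3=39 S4=73 blocked=[1]
Op 10: conn=61 S1=-2 S2=41 S3=39 S4=73 blocked=[1]
Op 11: conn=61 S1=-2 S2=51 S3=39 S4=73 blocked=[1]
Op 12: conn=56 S1=-2 S2=51 S3=39 S4=68 blocked=[1]
Op 13: conn=56 S1=-2 S2=51 S3=57 S4=68 blocked=[1]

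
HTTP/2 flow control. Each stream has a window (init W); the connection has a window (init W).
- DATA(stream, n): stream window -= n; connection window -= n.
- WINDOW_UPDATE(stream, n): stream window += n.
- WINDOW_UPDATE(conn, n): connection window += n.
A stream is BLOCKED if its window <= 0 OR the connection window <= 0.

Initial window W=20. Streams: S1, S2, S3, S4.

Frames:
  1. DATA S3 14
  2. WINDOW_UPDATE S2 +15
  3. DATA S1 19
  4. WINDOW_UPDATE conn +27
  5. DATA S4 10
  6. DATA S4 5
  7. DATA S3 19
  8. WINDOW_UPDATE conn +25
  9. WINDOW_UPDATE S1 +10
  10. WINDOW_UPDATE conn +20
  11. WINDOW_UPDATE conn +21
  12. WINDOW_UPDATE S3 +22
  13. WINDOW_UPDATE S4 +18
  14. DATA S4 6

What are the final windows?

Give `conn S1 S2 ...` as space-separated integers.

Op 1: conn=6 S1=20 S2=20 S3=6 S4=20 blocked=[]
Op 2: conn=6 S1=20 S2=35 S3=6 S4=20 blocked=[]
Op 3: conn=-13 S1=1 S2=35 S3=6 S4=20 blocked=[1, 2, 3, 4]
Op 4: conn=14 S1=1 S2=35 S3=6 S4=20 blocked=[]
Op 5: conn=4 S1=1 S2=35 S3=6 S4=10 blocked=[]
Op 6: conn=-1 S1=1 S2=35 S3=6 S4=5 blocked=[1, 2, 3, 4]
Op 7: conn=-20 S1=1 S2=35 S3=-13 S4=5 blocked=[1, 2, 3, 4]
Op 8: conn=5 S1=1 S2=35 S3=-13 S4=5 blocked=[3]
Op 9: conn=5 S1=11 S2=35 S3=-13 S4=5 blocked=[3]
Op 10: conn=25 S1=11 S2=35 S3=-13 S4=5 blocked=[3]
Op 11: conn=46 S1=11 S2=35 S3=-13 S4=5 blocked=[3]
Op 12: conn=46 S1=11 S2=35 S3=9 S4=5 blocked=[]
Op 13: conn=46 S1=11 S2=35 S3=9 S4=23 blocked=[]
Op 14: conn=40 S1=11 S2=35 S3=9 S4=17 blocked=[]

Answer: 40 11 35 9 17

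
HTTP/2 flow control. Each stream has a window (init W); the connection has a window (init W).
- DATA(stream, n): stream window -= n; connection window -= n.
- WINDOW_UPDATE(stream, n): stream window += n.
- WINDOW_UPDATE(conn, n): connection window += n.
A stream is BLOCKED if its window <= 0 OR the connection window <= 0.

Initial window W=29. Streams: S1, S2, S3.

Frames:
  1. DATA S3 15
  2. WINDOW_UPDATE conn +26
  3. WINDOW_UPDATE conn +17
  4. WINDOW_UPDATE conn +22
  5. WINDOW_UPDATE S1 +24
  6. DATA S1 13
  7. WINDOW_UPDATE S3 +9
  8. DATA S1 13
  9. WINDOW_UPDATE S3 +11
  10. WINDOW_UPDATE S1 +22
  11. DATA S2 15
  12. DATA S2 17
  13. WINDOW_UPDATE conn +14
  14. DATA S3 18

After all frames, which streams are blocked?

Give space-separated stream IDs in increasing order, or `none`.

Op 1: conn=14 S1=29 S2=29 S3=14 blocked=[]
Op 2: conn=40 S1=29 S2=29 S3=14 blocked=[]
Op 3: conn=57 S1=29 S2=29 S3=14 blocked=[]
Op 4: conn=79 S1=29 S2=29 S3=14 blocked=[]
Op 5: conn=79 S1=53 S2=29 S3=14 blocked=[]
Op 6: conn=66 S1=40 S2=29 S3=14 blocked=[]
Op 7: conn=66 S1=40 S2=29 S3=23 blocked=[]
Op 8: conn=53 S1=27 S2=29 S3=23 blocked=[]
Op 9: conn=53 S1=27 S2=29 S3=34 blocked=[]
Op 10: conn=53 S1=49 S2=29 S3=34 blocked=[]
Op 11: conn=38 S1=49 S2=14 S3=34 blocked=[]
Op 12: conn=21 S1=49 S2=-3 S3=34 blocked=[2]
Op 13: conn=35 S1=49 S2=-3 S3=34 blocked=[2]
Op 14: conn=17 S1=49 S2=-3 S3=16 blocked=[2]

Answer: S2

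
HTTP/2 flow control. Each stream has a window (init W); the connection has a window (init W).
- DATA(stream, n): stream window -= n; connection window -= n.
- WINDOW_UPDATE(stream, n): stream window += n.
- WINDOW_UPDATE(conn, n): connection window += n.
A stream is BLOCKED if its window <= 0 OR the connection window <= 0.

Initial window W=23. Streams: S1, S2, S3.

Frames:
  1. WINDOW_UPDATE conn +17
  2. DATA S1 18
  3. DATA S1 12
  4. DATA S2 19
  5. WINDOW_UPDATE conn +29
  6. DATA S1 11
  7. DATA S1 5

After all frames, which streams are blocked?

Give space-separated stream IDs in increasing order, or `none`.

Op 1: conn=40 S1=23 S2=23 S3=23 blocked=[]
Op 2: conn=22 S1=5 S2=23 S3=23 blocked=[]
Op 3: conn=10 S1=-7 S2=23 S3=23 blocked=[1]
Op 4: conn=-9 S1=-7 S2=4 S3=23 blocked=[1, 2, 3]
Op 5: conn=20 S1=-7 S2=4 S3=23 blocked=[1]
Op 6: conn=9 S1=-18 S2=4 S3=23 blocked=[1]
Op 7: conn=4 S1=-23 S2=4 S3=23 blocked=[1]

Answer: S1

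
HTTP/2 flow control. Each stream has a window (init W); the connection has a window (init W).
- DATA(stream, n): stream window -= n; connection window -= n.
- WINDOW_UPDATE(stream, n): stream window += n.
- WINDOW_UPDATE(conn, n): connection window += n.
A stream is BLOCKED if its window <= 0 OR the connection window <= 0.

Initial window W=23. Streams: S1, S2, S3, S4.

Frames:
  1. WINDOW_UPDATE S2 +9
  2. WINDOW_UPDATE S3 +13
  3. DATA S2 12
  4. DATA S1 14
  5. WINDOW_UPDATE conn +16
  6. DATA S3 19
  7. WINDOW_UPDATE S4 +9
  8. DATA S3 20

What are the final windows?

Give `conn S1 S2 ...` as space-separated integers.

Op 1: conn=23 S1=23 S2=32 S3=23 S4=23 blocked=[]
Op 2: conn=23 S1=23 S2=32 S3=36 S4=23 blocked=[]
Op 3: conn=11 S1=23 S2=20 S3=36 S4=23 blocked=[]
Op 4: conn=-3 S1=9 S2=20 S3=36 S4=23 blocked=[1, 2, 3, 4]
Op 5: conn=13 S1=9 S2=20 S3=36 S4=23 blocked=[]
Op 6: conn=-6 S1=9 S2=20 S3=17 S4=23 blocked=[1, 2, 3, 4]
Op 7: conn=-6 S1=9 S2=20 S3=17 S4=32 blocked=[1, 2, 3, 4]
Op 8: conn=-26 S1=9 S2=20 S3=-3 S4=32 blocked=[1, 2, 3, 4]

Answer: -26 9 20 -3 32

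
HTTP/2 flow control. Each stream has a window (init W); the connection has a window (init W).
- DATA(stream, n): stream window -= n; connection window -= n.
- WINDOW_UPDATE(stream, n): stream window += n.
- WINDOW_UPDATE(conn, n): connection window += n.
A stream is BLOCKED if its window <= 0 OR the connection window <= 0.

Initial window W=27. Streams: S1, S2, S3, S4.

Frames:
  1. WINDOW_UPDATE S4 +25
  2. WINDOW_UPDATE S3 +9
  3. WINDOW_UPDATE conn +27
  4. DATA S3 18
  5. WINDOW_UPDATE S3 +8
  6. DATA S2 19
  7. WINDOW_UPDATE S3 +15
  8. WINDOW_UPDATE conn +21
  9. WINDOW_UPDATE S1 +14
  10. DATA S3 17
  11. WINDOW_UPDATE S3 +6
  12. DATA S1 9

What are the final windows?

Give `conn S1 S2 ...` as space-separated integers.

Answer: 12 32 8 30 52

Derivation:
Op 1: conn=27 S1=27 S2=27 S3=27 S4=52 blocked=[]
Op 2: conn=27 S1=27 S2=27 S3=36 S4=52 blocked=[]
Op 3: conn=54 S1=27 S2=27 S3=36 S4=52 blocked=[]
Op 4: conn=36 S1=27 S2=27 S3=18 S4=52 blocked=[]
Op 5: conn=36 S1=27 S2=27 S3=26 S4=52 blocked=[]
Op 6: conn=17 S1=27 S2=8 S3=26 S4=52 blocked=[]
Op 7: conn=17 S1=27 S2=8 S3=41 S4=52 blocked=[]
Op 8: conn=38 S1=27 S2=8 S3=41 S4=52 blocked=[]
Op 9: conn=38 S1=41 S2=8 S3=41 S4=52 blocked=[]
Op 10: conn=21 S1=41 S2=8 S3=24 S4=52 blocked=[]
Op 11: conn=21 S1=41 S2=8 S3=30 S4=52 blocked=[]
Op 12: conn=12 S1=32 S2=8 S3=30 S4=52 blocked=[]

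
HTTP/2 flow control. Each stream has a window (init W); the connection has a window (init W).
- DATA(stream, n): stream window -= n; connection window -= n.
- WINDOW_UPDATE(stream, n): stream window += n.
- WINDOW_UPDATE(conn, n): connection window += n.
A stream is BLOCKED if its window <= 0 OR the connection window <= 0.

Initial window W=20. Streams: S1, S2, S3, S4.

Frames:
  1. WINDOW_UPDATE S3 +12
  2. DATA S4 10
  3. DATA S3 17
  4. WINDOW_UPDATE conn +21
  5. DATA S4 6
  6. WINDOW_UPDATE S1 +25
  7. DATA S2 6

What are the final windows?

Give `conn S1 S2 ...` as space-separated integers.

Op 1: conn=20 S1=20 S2=20 S3=32 S4=20 blocked=[]
Op 2: conn=10 S1=20 S2=20 S3=32 S4=10 blocked=[]
Op 3: conn=-7 S1=20 S2=20 S3=15 S4=10 blocked=[1, 2, 3, 4]
Op 4: conn=14 S1=20 S2=20 S3=15 S4=10 blocked=[]
Op 5: conn=8 S1=20 S2=20 S3=15 S4=4 blocked=[]
Op 6: conn=8 S1=45 S2=20 S3=15 S4=4 blocked=[]
Op 7: conn=2 S1=45 S2=14 S3=15 S4=4 blocked=[]

Answer: 2 45 14 15 4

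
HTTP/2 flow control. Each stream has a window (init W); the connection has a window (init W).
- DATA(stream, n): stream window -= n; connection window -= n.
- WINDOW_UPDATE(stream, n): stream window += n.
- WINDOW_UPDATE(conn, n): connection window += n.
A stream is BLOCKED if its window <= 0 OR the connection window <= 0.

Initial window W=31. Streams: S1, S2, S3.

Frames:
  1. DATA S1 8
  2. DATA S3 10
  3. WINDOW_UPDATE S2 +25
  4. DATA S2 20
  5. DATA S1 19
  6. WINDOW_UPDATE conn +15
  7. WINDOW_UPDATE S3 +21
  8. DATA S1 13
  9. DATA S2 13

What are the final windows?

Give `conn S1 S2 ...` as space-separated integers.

Op 1: conn=23 S1=23 S2=31 S3=31 blocked=[]
Op 2: conn=13 S1=23 S2=31 S3=21 blocked=[]
Op 3: conn=13 S1=23 S2=56 S3=21 blocked=[]
Op 4: conn=-7 S1=23 S2=36 S3=21 blocked=[1, 2, 3]
Op 5: conn=-26 S1=4 S2=36 S3=21 blocked=[1, 2, 3]
Op 6: conn=-11 S1=4 S2=36 S3=21 blocked=[1, 2, 3]
Op 7: conn=-11 S1=4 S2=36 S3=42 blocked=[1, 2, 3]
Op 8: conn=-24 S1=-9 S2=36 S3=42 blocked=[1, 2, 3]
Op 9: conn=-37 S1=-9 S2=23 S3=42 blocked=[1, 2, 3]

Answer: -37 -9 23 42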